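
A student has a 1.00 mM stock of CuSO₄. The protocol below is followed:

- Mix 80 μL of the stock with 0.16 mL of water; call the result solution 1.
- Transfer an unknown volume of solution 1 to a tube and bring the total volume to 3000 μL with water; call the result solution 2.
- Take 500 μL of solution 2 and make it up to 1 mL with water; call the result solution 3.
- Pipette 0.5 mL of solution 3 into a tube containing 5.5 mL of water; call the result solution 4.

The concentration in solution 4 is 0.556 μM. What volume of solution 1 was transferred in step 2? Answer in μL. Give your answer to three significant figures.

Step 1: 80 μL + 0.16 mL = 240 μL total → factor 240/80 = 3
Step 2: v brought to 3000 μL → factor = 3000 μL/v
Step 3: 500 μL brought to 1 mL → factor 1000/500 = 2
Step 4: 0.5 mL + 5.5 mL = 6 mL total → factor 6/0.5 = 12
Product of known-step factors = 72
Overall factor = 1.00 mM / (0.556 μM) = 1798.6
Step-2 factor = 1798.6 / 72 = 24.98
v = 3000 μL / 24.98 = 120 μL

120 μL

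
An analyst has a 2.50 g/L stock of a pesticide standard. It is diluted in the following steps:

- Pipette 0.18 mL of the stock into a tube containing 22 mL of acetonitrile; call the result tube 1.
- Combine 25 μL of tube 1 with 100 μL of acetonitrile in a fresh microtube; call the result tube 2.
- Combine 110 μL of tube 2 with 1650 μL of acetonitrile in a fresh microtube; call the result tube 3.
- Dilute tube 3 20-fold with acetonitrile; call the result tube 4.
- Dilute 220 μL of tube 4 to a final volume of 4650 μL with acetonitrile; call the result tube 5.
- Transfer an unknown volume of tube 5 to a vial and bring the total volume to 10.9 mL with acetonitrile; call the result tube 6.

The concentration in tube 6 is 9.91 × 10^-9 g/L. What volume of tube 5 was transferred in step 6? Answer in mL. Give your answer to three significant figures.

0.180 mL

Step 1: 0.18 mL + 22 mL = 22.18 mL total → factor 22.18/0.18 = 123.22
Step 2: 25 μL + 100 μL = 125 μL total → factor 125/25 = 5
Step 3: 110 μL + 1650 μL = 1760 μL total → factor 1760/110 = 16
Step 4: 20-fold → factor 20
Step 5: 220 μL brought to 4650 μL → factor 4650/220 = 21.136
Step 6: v brought to 10.9 mL → factor = 10.9 mL/v
Product of known-step factors = 4.1672 × 10^6
Overall factor = 2.50 g/L / (9.91 × 10^-9 g/L) = 2.5227 × 10^8
Step-6 factor = 2.5227 × 10^8 / 4.1672 × 10^6 = 60.538
v = 10.9 mL / 60.538 = 0.180 mL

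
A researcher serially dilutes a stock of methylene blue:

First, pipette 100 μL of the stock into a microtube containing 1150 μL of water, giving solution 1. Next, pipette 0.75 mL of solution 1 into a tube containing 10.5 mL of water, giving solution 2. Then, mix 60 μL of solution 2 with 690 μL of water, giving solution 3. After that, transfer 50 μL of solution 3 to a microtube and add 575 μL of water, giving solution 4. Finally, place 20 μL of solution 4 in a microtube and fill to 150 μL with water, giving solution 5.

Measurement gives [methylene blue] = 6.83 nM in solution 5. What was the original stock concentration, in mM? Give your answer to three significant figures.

Step 1: 100 μL + 1150 μL = 1250 μL total → factor 1250/100 = 12.5
Step 2: 0.75 mL + 10.5 mL = 11.25 mL total → factor 11.25/0.75 = 15
Step 3: 60 μL + 690 μL = 750 μL total → factor 750/60 = 12.5
Step 4: 50 μL + 575 μL = 625 μL total → factor 625/50 = 12.5
Step 5: 20 μL brought to 150 μL → factor 150/20 = 7.5
Overall dilution factor = 12.5 × 15 × 12.5 × 12.5 × 7.5 = 2.1973 × 10^5
Stock = 6.83 nM × 2.1973 × 10^5 = 1.501 × 10^6 nM = 1.50 mM

1.50 mM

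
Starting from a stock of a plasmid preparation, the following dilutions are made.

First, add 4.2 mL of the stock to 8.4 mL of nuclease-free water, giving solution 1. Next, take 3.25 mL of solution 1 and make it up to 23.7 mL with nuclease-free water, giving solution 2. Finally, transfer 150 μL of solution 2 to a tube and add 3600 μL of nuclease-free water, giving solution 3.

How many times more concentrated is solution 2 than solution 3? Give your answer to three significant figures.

25.0

Step 1: 4.2 mL + 8.4 mL = 12.6 mL total → factor 12.6/4.2 = 3
Step 2: 3.25 mL brought to 23.7 mL → factor 23.7/3.25 = 7.2923
Step 3: 150 μL + 3600 μL = 3750 μL total → factor 3750/150 = 25
Dilution factor to solution 2 = 21.877; to solution 3 = 546.92
[solution 2]/[solution 3] = (factor to solution 3)/(factor to solution 2) = 546.92/21.877 = 25.0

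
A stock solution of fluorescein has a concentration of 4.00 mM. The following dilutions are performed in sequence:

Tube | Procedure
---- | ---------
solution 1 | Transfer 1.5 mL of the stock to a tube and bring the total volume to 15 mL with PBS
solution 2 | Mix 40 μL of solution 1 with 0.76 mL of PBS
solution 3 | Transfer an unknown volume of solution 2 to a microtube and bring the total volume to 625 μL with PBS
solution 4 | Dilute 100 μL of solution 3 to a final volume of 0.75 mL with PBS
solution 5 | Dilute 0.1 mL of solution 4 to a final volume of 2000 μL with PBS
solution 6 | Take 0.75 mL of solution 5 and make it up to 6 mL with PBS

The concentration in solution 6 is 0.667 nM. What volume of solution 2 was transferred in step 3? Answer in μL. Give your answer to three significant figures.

Step 1: 1.5 mL brought to 15 mL → factor 15/1.5 = 10
Step 2: 40 μL + 0.76 mL = 800 μL total → factor 800/40 = 20
Step 3: v brought to 625 μL → factor = 625 μL/v
Step 4: 100 μL brought to 0.75 mL → factor 750/100 = 7.5
Step 5: 0.1 mL brought to 2000 μL → factor 2/0.1 = 20
Step 6: 0.75 mL brought to 6 mL → factor 6/0.75 = 8
Product of known-step factors = 2.4 × 10^5
Overall factor = 4.00 mM / (0.667 nM) = 5.997 × 10^6
Step-3 factor = 5.997 × 10^6 / 2.4 × 10^5 = 24.988
v = 625 μL / 24.988 = 25.0 μL

25.0 μL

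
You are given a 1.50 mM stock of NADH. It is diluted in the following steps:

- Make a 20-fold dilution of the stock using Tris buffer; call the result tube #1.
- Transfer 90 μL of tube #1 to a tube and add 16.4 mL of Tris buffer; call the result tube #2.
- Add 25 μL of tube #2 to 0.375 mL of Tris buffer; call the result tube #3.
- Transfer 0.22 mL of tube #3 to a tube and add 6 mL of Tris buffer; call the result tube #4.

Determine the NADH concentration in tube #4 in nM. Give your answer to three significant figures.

0.905 nM

Step 1: 20-fold → factor 20
Step 2: 90 μL + 16.4 mL = 16490 μL total → factor 16490/90 = 183.22
Step 3: 25 μL + 0.375 mL = 400 μL total → factor 400/25 = 16
Step 4: 0.22 mL + 6 mL = 6.22 mL total → factor 6.22/0.22 = 28.273
Overall dilution factor = 20 × 183.22 × 16 × 28.273 = 1.6577 × 10^6
Final = 1.50 mM / 1.6577 × 10^6 = 9.049 × 10^-7 mM = 0.905 nM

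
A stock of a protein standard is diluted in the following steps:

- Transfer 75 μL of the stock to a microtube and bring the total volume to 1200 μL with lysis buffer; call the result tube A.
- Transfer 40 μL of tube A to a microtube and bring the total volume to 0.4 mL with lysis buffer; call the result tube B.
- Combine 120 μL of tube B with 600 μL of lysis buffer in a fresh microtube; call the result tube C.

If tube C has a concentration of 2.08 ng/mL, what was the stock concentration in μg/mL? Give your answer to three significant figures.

Step 1: 75 μL brought to 1200 μL → factor 1200/75 = 16
Step 2: 40 μL brought to 0.4 mL → factor 400/40 = 10
Step 3: 120 μL + 600 μL = 720 μL total → factor 720/120 = 6
Overall dilution factor = 16 × 10 × 6 = 960
Stock = 2.08 ng/mL × 960 = 1997 ng/mL = 2.00 μg/mL

2.00 μg/mL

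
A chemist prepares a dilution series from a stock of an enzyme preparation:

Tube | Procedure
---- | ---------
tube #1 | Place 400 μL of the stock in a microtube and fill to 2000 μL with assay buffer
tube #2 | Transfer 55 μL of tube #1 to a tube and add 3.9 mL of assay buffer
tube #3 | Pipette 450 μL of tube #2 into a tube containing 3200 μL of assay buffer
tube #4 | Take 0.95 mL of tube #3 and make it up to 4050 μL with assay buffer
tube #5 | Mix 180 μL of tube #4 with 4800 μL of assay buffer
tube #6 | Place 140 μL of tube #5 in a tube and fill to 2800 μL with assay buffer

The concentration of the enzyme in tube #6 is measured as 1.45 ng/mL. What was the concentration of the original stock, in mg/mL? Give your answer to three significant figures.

Step 1: 400 μL brought to 2000 μL → factor 2000/400 = 5
Step 2: 55 μL + 3.9 mL = 3955 μL total → factor 3955/55 = 71.909
Step 3: 450 μL + 3200 μL = 3650 μL total → factor 3650/450 = 8.1111
Step 4: 0.95 mL brought to 4050 μL → factor 4.05/0.95 = 4.2632
Step 5: 180 μL + 4800 μL = 4980 μL total → factor 4980/180 = 27.667
Step 6: 140 μL brought to 2800 μL → factor 2800/140 = 20
Overall dilution factor = 5 × 71.909 × 8.1111 × 4.2632 × 27.667 × 20 = 6.8794 × 10^6
Stock = 1.45 ng/mL × 6.8794 × 10^6 = 9.975 × 10^6 ng/mL = 9.98 mg/mL

9.98 mg/mL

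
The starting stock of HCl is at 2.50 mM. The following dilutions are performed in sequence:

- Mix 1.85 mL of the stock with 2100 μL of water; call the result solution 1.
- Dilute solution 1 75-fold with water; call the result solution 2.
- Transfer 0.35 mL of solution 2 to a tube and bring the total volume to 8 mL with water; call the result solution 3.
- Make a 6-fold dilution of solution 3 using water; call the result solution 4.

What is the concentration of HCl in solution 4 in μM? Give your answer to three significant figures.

Step 1: 1.85 mL + 2100 μL = 3.95 mL total → factor 3.95/1.85 = 2.1351
Step 2: 75-fold → factor 75
Step 3: 0.35 mL brought to 8 mL → factor 8/0.35 = 22.857
Step 4: 6-fold → factor 6
Overall dilution factor = 2.1351 × 75 × 22.857 × 6 = 21961
Final = 2.50 mM / 21961 = 0.0001138 mM = 0.114 μM

0.114 μM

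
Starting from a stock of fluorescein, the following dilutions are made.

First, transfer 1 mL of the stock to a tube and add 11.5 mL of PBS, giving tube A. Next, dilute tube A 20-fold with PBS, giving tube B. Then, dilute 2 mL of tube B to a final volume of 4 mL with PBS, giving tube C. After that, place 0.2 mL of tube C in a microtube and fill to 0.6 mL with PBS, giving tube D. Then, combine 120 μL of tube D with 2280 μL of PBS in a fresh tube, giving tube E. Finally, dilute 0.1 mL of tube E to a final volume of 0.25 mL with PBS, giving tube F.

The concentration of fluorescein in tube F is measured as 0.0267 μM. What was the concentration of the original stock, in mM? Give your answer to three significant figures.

2.00 mM

Step 1: 1 mL + 11.5 mL = 12.5 mL total → factor 12.5/1 = 12.5
Step 2: 20-fold → factor 20
Step 3: 2 mL brought to 4 mL → factor 4/2 = 2
Step 4: 0.2 mL brought to 0.6 mL → factor 0.6/0.2 = 3
Step 5: 120 μL + 2280 μL = 2400 μL total → factor 2400/120 = 20
Step 6: 0.1 mL brought to 0.25 mL → factor 0.25/0.1 = 2.5
Overall dilution factor = 12.5 × 20 × 2 × 3 × 20 × 2.5 = 75000
Stock = 0.0267 μM × 75000 = 2002 μM = 2.00 mM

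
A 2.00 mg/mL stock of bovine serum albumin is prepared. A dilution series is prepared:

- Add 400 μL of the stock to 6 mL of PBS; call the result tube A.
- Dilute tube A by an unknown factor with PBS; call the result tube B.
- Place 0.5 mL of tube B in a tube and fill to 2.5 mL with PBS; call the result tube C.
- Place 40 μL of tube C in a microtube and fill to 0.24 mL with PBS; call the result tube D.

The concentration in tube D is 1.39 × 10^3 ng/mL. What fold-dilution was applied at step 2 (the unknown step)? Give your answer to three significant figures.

3.00-fold

Step 1: 400 μL + 6 mL = 6400 μL total → factor 6400/400 = 16
Step 2: unknown factor x
Step 3: 0.5 mL brought to 2.5 mL → factor 2.5/0.5 = 5
Step 4: 40 μL brought to 0.24 mL → factor 240/40 = 6
Product of known-step factors = 480
Overall factor = 2.00 mg/mL / (1.39 × 10^3 ng/mL) = 1438.8
x = 1438.8 / 480 = 3.00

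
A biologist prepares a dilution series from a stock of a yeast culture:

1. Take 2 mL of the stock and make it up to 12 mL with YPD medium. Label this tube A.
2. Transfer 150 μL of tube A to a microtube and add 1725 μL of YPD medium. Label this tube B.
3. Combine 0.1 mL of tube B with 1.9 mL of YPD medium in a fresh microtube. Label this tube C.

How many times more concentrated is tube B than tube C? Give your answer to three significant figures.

Step 1: 2 mL brought to 12 mL → factor 12/2 = 6
Step 2: 150 μL + 1725 μL = 1875 μL total → factor 1875/150 = 12.5
Step 3: 0.1 mL + 1.9 mL = 2 mL total → factor 2/0.1 = 20
Dilution factor to tube B = 75; to tube C = 1500
[tube B]/[tube C] = (factor to tube C)/(factor to tube B) = 1500/75 = 20.0

20.0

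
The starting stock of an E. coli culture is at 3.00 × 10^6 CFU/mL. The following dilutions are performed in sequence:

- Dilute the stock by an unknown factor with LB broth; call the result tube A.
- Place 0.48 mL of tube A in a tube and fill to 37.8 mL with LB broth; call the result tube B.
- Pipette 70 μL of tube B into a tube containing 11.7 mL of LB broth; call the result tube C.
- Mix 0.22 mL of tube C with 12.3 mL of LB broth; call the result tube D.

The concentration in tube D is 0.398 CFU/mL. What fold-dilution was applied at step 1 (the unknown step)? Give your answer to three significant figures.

10.0-fold

Step 1: unknown factor x
Step 2: 0.48 mL brought to 37.8 mL → factor 37.8/0.48 = 78.75
Step 3: 70 μL + 11.7 mL = 11770 μL total → factor 11770/70 = 168.14
Step 4: 0.22 mL + 12.3 mL = 12.52 mL total → factor 12.52/0.22 = 56.909
Product of known-step factors = 7.5355 × 10^5
Overall factor = 3.00 × 10^6 CFU/mL / (0.398 CFU/mL) = 7.5377 × 10^6
x = 7.5377 × 10^6 / 7.5355 × 10^5 = 10.0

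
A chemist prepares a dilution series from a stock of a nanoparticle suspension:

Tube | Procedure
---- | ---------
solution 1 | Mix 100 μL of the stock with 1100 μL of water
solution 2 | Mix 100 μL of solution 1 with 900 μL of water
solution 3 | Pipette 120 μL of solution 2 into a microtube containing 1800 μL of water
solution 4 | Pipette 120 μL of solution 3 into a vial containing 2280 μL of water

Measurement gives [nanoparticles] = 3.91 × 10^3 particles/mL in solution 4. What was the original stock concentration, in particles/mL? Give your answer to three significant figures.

1.50 × 10^8 particles/mL

Step 1: 100 μL + 1100 μL = 1200 μL total → factor 1200/100 = 12
Step 2: 100 μL + 900 μL = 1000 μL total → factor 1000/100 = 10
Step 3: 120 μL + 1800 μL = 1920 μL total → factor 1920/120 = 16
Step 4: 120 μL + 2280 μL = 2400 μL total → factor 2400/120 = 20
Overall dilution factor = 12 × 10 × 16 × 20 = 38400
Stock = 3.91 × 10^3 particles/mL × 38400 = 1.50 × 10^8 particles/mL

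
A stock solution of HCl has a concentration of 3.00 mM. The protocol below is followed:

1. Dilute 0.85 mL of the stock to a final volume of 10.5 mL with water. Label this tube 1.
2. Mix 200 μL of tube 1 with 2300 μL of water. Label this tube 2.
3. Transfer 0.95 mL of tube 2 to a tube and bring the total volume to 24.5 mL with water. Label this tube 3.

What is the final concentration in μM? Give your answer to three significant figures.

Step 1: 0.85 mL brought to 10.5 mL → factor 10.5/0.85 = 12.353
Step 2: 200 μL + 2300 μL = 2500 μL total → factor 2500/200 = 12.5
Step 3: 0.95 mL brought to 24.5 mL → factor 24.5/0.95 = 25.789
Overall dilution factor = 12.353 × 12.5 × 25.789 = 3982.2
Final = 3.00 mM / 3982.2 = 0.0007534 mM = 0.753 μM

0.753 μM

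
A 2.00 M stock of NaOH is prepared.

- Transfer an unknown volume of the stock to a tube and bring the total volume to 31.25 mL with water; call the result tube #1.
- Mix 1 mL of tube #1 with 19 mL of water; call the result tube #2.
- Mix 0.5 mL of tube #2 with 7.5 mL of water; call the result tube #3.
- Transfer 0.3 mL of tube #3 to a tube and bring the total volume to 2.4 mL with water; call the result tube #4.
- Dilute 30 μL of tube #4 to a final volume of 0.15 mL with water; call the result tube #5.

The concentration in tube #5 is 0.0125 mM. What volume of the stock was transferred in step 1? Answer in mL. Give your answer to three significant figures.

Step 1: v brought to 31.25 mL → factor = 31.25 mL/v
Step 2: 1 mL + 19 mL = 20 mL total → factor 20/1 = 20
Step 3: 0.5 mL + 7.5 mL = 8 mL total → factor 8/0.5 = 16
Step 4: 0.3 mL brought to 2.4 mL → factor 2.4/0.3 = 8
Step 5: 30 μL brought to 0.15 mL → factor 150/30 = 5
Product of known-step factors = 12800
Overall factor = 2.00 M / (0.0125 mM) = 1.6 × 10^5
Step-1 factor = 1.6 × 10^5 / 12800 = 12.5
v = 31.25 mL / 12.5 = 2.50 mL

2.50 mL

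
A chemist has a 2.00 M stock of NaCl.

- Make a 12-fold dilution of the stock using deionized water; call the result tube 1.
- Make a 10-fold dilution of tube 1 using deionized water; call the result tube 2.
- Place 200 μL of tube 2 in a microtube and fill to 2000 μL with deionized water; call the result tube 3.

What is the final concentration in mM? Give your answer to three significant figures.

Step 1: 12-fold → factor 12
Step 2: 10-fold → factor 10
Step 3: 200 μL brought to 2000 μL → factor 2000/200 = 10
Overall dilution factor = 12 × 10 × 10 = 1200
Final = 2.00 M / 1200 = 0.001667 M = 1.67 mM

1.67 mM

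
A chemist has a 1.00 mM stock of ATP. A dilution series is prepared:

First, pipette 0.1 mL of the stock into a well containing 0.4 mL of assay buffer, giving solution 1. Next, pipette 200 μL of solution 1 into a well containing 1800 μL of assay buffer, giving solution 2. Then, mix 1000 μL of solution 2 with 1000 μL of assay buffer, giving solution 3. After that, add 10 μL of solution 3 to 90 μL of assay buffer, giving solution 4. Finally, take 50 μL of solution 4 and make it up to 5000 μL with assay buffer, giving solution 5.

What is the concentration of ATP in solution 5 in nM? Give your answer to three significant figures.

10.0 nM

Step 1: 0.1 mL + 0.4 mL = 0.5 mL total → factor 0.5/0.1 = 5
Step 2: 200 μL + 1800 μL = 2000 μL total → factor 2000/200 = 10
Step 3: 1000 μL + 1000 μL = 2000 μL total → factor 2000/1000 = 2
Step 4: 10 μL + 90 μL = 100 μL total → factor 100/10 = 10
Step 5: 50 μL brought to 5000 μL → factor 5000/50 = 100
Overall dilution factor = 5 × 10 × 2 × 10 × 100 = 1 × 10^5
Final = 1.00 mM / 1 × 10^5 = 1.000 × 10^-5 mM = 10.0 nM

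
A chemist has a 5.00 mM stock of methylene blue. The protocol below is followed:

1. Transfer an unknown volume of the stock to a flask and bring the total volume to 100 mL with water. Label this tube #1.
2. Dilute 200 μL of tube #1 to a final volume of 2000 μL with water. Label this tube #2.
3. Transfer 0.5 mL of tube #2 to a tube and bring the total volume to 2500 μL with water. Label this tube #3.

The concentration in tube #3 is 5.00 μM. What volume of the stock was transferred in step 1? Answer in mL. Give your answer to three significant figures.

Step 1: v brought to 100 mL → factor = 100 mL/v
Step 2: 200 μL brought to 2000 μL → factor 2000/200 = 10
Step 3: 0.5 mL brought to 2500 μL → factor 2.5/0.5 = 5
Product of known-step factors = 50
Overall factor = 5.00 mM / (5.00 μM) = 1000
Step-1 factor = 1000 / 50 = 20
v = 100 mL / 20 = 5.00 mL

5.00 mL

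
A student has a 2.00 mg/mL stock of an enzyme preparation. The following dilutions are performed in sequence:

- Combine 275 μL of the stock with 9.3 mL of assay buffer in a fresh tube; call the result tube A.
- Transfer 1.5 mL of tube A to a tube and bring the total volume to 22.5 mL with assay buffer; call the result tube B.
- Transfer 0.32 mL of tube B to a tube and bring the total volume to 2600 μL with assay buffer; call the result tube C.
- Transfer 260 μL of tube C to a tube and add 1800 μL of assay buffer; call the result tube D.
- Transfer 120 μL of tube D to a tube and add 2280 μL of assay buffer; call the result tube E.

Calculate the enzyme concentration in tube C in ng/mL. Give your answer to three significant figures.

Step 1: 275 μL + 9.3 mL = 9575 μL total → factor 9575/275 = 34.818
Step 2: 1.5 mL brought to 22.5 mL → factor 22.5/1.5 = 15
Step 3: 0.32 mL brought to 2600 μL → factor 2.6/0.32 = 8.125
Dilution factor through tube C = 34.818 × 15 × 8.125 = 4243.5
[tube C] = 2.00 mg/mL / 4243.5 = 0.0004713 mg/mL = 471 ng/mL

471 ng/mL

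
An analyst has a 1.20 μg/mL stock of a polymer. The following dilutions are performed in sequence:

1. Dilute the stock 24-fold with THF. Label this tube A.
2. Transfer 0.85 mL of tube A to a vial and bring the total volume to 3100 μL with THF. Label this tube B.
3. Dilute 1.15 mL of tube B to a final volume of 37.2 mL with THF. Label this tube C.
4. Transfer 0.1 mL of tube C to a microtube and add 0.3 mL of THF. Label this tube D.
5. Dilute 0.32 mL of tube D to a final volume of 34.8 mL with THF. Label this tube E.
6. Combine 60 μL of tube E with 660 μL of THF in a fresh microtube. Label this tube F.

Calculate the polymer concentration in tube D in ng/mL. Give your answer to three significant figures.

Step 1: 24-fold → factor 24
Step 2: 0.85 mL brought to 3100 μL → factor 3.1/0.85 = 3.6471
Step 3: 1.15 mL brought to 37.2 mL → factor 37.2/1.15 = 32.348
Step 4: 0.1 mL + 0.3 mL = 0.4 mL total → factor 0.4/0.1 = 4
Dilution factor through tube D = 24 × 3.6471 × 32.348 × 4 = 11326
[tube D] = 1.20 μg/mL / 11326 = 0.0001060 μg/mL = 0.106 ng/mL

0.106 ng/mL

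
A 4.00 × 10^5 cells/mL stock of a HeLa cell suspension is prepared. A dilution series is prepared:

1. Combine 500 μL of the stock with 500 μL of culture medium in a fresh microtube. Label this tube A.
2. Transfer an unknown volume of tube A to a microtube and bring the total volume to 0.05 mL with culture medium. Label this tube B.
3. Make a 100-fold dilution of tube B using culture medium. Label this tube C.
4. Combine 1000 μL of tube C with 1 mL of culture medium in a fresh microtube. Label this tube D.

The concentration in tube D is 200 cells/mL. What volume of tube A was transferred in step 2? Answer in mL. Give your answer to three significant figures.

0.0100 mL

Step 1: 500 μL + 500 μL = 1000 μL total → factor 1000/500 = 2
Step 2: v brought to 0.05 mL → factor = 0.05 mL/v
Step 3: 100-fold → factor 100
Step 4: 1000 μL + 1 mL = 2000 μL total → factor 2000/1000 = 2
Product of known-step factors = 400
Overall factor = 4.00 × 10^5 cells/mL / (200 cells/mL) = 2000
Step-2 factor = 2000 / 400 = 5
v = 0.05 mL / 5 = 0.0100 mL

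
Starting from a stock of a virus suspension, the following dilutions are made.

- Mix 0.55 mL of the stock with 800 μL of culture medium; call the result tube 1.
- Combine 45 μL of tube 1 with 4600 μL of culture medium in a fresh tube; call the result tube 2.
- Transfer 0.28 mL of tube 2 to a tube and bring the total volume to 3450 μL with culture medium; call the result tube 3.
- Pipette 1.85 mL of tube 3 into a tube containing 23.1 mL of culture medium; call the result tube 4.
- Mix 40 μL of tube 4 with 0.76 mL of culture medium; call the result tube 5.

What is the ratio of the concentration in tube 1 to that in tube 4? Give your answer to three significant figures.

1.72 × 10^4

Step 1: 0.55 mL + 800 μL = 1.35 mL total → factor 1.35/0.55 = 2.4545
Step 2: 45 μL + 4600 μL = 4645 μL total → factor 4645/45 = 103.22
Step 3: 0.28 mL brought to 3450 μL → factor 3.45/0.28 = 12.321
Step 4: 1.85 mL + 23.1 mL = 24.95 mL total → factor 24.95/1.85 = 13.486
Dilution factor to tube 1 = 2.4545; to tube 4 = 42102
[tube 1]/[tube 4] = (factor to tube 4)/(factor to tube 1) = 42102/2.4545 = 1.72 × 10^4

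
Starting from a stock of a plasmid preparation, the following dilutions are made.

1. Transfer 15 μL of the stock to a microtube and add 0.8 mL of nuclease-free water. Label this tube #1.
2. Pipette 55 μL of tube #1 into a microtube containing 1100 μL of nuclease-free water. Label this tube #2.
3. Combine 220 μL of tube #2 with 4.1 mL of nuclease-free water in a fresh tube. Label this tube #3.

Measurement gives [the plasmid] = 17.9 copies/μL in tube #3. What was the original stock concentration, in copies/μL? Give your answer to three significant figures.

Step 1: 15 μL + 0.8 mL = 815 μL total → factor 815/15 = 54.333
Step 2: 55 μL + 1100 μL = 1155 μL total → factor 1155/55 = 21
Step 3: 220 μL + 4.1 mL = 4320 μL total → factor 4320/220 = 19.636
Overall dilution factor = 54.333 × 21 × 19.636 = 22405
Stock = 17.9 copies/μL × 22405 = 4.01 × 10^5 copies/μL

4.01 × 10^5 copies/μL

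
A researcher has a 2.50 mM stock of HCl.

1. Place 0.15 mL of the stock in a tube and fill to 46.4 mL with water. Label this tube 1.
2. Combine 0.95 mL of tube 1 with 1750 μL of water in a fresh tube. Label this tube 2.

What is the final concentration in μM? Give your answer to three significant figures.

Step 1: 0.15 mL brought to 46.4 mL → factor 46.4/0.15 = 309.33
Step 2: 0.95 mL + 1750 μL = 2.7 mL total → factor 2.7/0.95 = 2.8421
Overall dilution factor = 309.33 × 2.8421 = 879.16
Final = 2.50 mM / 879.16 = 0.002844 mM = 2.84 μM

2.84 μM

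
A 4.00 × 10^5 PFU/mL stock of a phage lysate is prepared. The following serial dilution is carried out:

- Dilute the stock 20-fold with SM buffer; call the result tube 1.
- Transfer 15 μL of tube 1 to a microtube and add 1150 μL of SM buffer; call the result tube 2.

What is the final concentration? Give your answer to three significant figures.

Step 1: 20-fold → factor 20
Step 2: 15 μL + 1150 μL = 1165 μL total → factor 1165/15 = 77.667
Overall dilution factor = 20 × 77.667 = 1553.3
Final = 4.00 × 10^5 PFU/mL / 1553.3 = 258 PFU/mL

258 PFU/mL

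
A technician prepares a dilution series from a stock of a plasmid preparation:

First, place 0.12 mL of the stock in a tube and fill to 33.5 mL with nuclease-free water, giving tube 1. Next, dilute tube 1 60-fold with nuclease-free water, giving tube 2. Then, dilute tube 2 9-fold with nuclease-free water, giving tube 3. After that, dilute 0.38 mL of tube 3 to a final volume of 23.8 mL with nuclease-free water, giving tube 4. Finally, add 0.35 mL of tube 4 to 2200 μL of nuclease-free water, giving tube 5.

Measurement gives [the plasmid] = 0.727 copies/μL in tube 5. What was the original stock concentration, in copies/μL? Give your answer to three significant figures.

5.00 × 10^7 copies/μL

Step 1: 0.12 mL brought to 33.5 mL → factor 33.5/0.12 = 279.17
Step 2: 60-fold → factor 60
Step 3: 9-fold → factor 9
Step 4: 0.38 mL brought to 23.8 mL → factor 23.8/0.38 = 62.632
Step 5: 0.35 mL + 2200 μL = 2.55 mL total → factor 2.55/0.35 = 7.2857
Overall dilution factor = 279.17 × 60 × 9 × 62.632 × 7.2857 = 6.879 × 10^7
Stock = 0.727 copies/μL × 6.879 × 10^7 = 5.00 × 10^7 copies/μL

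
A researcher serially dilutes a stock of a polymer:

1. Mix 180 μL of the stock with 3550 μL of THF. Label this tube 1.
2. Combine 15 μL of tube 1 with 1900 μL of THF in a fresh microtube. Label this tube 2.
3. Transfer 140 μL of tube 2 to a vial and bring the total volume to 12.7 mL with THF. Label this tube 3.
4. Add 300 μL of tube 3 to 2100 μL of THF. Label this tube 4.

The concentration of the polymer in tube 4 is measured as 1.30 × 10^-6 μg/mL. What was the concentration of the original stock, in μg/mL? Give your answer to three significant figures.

2.50 μg/mL

Step 1: 180 μL + 3550 μL = 3730 μL total → factor 3730/180 = 20.722
Step 2: 15 μL + 1900 μL = 1915 μL total → factor 1915/15 = 127.67
Step 3: 140 μL brought to 12.7 mL → factor 12700/140 = 90.714
Step 4: 300 μL + 2100 μL = 2400 μL total → factor 2400/300 = 8
Overall dilution factor = 20.722 × 127.67 × 90.714 × 8 = 1.9199 × 10^6
Stock = 1.30 × 10^-6 μg/mL × 1.9199 × 10^6 = 2.50 μg/mL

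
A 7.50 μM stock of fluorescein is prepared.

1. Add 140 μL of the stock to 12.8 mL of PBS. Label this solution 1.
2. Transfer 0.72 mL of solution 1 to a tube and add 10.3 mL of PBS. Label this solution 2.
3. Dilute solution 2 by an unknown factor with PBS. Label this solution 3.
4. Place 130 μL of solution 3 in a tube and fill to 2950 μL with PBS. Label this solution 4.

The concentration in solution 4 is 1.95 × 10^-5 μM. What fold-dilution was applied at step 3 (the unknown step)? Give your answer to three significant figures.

12.0-fold

Step 1: 140 μL + 12.8 mL = 12940 μL total → factor 12940/140 = 92.429
Step 2: 0.72 mL + 10.3 mL = 11.02 mL total → factor 11.02/0.72 = 15.306
Step 3: unknown factor x
Step 4: 130 μL brought to 2950 μL → factor 2950/130 = 22.692
Product of known-step factors = 32102
Overall factor = 7.50 μM / (1.95 × 10^-5 μM) = 3.8462 × 10^5
x = 3.8462 × 10^5 / 32102 = 12.0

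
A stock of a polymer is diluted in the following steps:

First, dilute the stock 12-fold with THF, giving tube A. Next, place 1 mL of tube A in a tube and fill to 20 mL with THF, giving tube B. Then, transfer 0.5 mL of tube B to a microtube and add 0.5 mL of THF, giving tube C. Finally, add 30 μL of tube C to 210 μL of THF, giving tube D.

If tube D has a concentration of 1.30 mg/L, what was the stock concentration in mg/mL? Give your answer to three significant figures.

Step 1: 12-fold → factor 12
Step 2: 1 mL brought to 20 mL → factor 20/1 = 20
Step 3: 0.5 mL + 0.5 mL = 1 mL total → factor 1/0.5 = 2
Step 4: 30 μL + 210 μL = 240 μL total → factor 240/30 = 8
Overall dilution factor = 12 × 20 × 2 × 8 = 3840
Stock = 1.30 mg/L × 3840 = 4992 mg/L = 4.99 mg/mL

4.99 mg/mL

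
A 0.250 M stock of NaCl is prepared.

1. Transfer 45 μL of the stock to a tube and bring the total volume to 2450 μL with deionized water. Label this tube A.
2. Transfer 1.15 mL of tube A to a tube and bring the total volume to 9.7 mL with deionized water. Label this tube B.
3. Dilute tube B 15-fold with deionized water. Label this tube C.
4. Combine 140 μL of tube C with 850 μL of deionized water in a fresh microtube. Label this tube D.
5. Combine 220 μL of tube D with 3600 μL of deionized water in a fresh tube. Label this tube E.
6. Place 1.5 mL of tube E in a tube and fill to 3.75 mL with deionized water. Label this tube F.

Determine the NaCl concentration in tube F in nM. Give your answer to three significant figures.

Step 1: 45 μL brought to 2450 μL → factor 2450/45 = 54.444
Step 2: 1.15 mL brought to 9.7 mL → factor 9.7/1.15 = 8.4348
Step 3: 15-fold → factor 15
Step 4: 140 μL + 850 μL = 990 μL total → factor 990/140 = 7.0714
Step 5: 220 μL + 3600 μL = 3820 μL total → factor 3820/220 = 17.364
Step 6: 1.5 mL brought to 3.75 mL → factor 3.75/1.5 = 2.5
Overall dilution factor = 54.444 × 8.4348 × 15 × 7.0714 × 17.364 × 2.5 = 2.1145 × 10^6
Final = 0.250 M / 2.1145 × 10^6 = 1.182 × 10^-7 M = 118 nM

118 nM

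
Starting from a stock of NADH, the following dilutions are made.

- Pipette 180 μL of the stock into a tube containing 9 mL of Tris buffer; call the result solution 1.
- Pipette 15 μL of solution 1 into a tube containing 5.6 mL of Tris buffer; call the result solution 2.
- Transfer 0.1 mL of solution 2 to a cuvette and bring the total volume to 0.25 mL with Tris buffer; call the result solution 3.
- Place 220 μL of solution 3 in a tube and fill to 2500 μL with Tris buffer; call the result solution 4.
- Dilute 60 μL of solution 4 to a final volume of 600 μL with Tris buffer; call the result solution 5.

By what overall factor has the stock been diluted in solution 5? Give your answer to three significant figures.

5.42 × 10^6

Step 1: 180 μL + 9 mL = 9180 μL total → factor 9180/180 = 51
Step 2: 15 μL + 5.6 mL = 5615 μL total → factor 5615/15 = 374.33
Step 3: 0.1 mL brought to 0.25 mL → factor 0.25/0.1 = 2.5
Step 4: 220 μL brought to 2500 μL → factor 2500/220 = 11.364
Step 5: 60 μL brought to 600 μL → factor 600/60 = 10
Overall dilution factor = 51 × 374.33 × 2.5 × 11.364 × 10 = 5.4236 × 10^6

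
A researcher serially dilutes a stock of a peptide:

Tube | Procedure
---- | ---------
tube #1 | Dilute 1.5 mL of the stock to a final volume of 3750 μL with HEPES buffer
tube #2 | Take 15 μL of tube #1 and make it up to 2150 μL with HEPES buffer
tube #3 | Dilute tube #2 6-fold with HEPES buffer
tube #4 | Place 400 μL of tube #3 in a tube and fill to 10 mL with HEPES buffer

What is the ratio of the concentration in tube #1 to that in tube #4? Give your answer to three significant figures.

2.15 × 10^4

Step 1: 1.5 mL brought to 3750 μL → factor 3.75/1.5 = 2.5
Step 2: 15 μL brought to 2150 μL → factor 2150/15 = 143.33
Step 3: 6-fold → factor 6
Step 4: 400 μL brought to 10 mL → factor 10000/400 = 25
Dilution factor to tube #1 = 2.5; to tube #4 = 53750
[tube #1]/[tube #4] = (factor to tube #4)/(factor to tube #1) = 53750/2.5 = 2.15 × 10^4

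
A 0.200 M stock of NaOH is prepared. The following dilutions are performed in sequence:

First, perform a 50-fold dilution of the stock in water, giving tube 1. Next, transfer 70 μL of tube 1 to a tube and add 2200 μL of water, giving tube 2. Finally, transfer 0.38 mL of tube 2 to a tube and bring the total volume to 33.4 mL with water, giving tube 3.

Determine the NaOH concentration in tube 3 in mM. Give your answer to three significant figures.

0.00140 mM

Step 1: 50-fold → factor 50
Step 2: 70 μL + 2200 μL = 2270 μL total → factor 2270/70 = 32.429
Step 3: 0.38 mL brought to 33.4 mL → factor 33.4/0.38 = 87.895
Overall dilution factor = 50 × 32.429 × 87.895 = 1.4252 × 10^5
Final = 0.200 M / 1.4252 × 10^5 = 1.403 × 10^-6 M = 0.00140 mM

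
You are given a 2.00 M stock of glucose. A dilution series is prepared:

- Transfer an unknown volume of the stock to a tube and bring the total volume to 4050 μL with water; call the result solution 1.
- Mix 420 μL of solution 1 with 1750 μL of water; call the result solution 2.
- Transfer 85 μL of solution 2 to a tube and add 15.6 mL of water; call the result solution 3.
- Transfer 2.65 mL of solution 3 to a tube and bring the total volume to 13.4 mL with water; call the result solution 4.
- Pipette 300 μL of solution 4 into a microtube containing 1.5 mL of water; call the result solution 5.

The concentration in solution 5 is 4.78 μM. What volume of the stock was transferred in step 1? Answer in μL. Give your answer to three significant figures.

Step 1: v brought to 4050 μL → factor = 4050 μL/v
Step 2: 420 μL + 1750 μL = 2170 μL total → factor 2170/420 = 5.1667
Step 3: 85 μL + 15.6 mL = 15685 μL total → factor 15685/85 = 184.53
Step 4: 2.65 mL brought to 13.4 mL → factor 13.4/2.65 = 5.0566
Step 5: 300 μL + 1.5 mL = 1800 μL total → factor 1800/300 = 6
Product of known-step factors = 28926
Overall factor = 2.00 M / (4.78 μM) = 4.1841 × 10^5
Step-1 factor = 4.1841 × 10^5 / 28926 = 14.465
v = 4050 μL / 14.465 = 280 μL

280 μL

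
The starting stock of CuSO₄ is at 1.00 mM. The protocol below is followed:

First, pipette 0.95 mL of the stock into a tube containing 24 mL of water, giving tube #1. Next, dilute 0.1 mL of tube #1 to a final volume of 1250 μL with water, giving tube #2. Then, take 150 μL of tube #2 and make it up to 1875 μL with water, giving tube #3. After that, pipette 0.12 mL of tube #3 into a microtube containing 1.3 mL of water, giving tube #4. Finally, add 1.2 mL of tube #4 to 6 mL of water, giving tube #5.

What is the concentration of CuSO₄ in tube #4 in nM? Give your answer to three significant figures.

Step 1: 0.95 mL + 24 mL = 24.95 mL total → factor 24.95/0.95 = 26.263
Step 2: 0.1 mL brought to 1250 μL → factor 1.25/0.1 = 12.5
Step 3: 150 μL brought to 1875 μL → factor 1875/150 = 12.5
Step 4: 0.12 mL + 1.3 mL = 1.42 mL total → factor 1.42/0.12 = 11.833
Dilution factor through tube #4 = 26.263 × 12.5 × 12.5 × 11.833 = 48559
[tube #4] = 1.00 mM / 48559 = 2.059 × 10^-5 mM = 20.6 nM

20.6 nM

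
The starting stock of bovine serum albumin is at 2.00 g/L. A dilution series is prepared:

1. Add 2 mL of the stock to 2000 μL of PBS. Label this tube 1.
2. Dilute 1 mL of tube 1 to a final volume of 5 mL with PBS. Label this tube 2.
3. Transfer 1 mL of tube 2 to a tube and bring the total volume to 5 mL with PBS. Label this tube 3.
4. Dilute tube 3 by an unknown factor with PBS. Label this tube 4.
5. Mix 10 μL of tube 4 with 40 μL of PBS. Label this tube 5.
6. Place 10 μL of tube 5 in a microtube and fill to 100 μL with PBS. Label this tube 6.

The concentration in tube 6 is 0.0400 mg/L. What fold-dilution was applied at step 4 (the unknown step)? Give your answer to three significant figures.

Step 1: 2 mL + 2000 μL = 4 mL total → factor 4/2 = 2
Step 2: 1 mL brought to 5 mL → factor 5/1 = 5
Step 3: 1 mL brought to 5 mL → factor 5/1 = 5
Step 4: unknown factor x
Step 5: 10 μL + 40 μL = 50 μL total → factor 50/10 = 5
Step 6: 10 μL brought to 100 μL → factor 100/10 = 10
Product of known-step factors = 2500
Overall factor = 2.00 g/L / (0.0400 mg/L) = 50000
x = 50000 / 2500 = 20.0

20.0-fold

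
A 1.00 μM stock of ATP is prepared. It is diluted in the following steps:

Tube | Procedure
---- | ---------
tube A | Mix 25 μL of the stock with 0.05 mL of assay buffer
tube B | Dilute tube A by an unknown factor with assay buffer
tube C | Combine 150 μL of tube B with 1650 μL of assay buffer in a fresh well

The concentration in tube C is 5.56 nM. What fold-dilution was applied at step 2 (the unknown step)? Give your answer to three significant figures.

Step 1: 25 μL + 0.05 mL = 75 μL total → factor 75/25 = 3
Step 2: unknown factor x
Step 3: 150 μL + 1650 μL = 1800 μL total → factor 1800/150 = 12
Product of known-step factors = 36
Overall factor = 1.00 μM / (5.56 nM) = 179.86
x = 179.86 / 36 = 5.00

5.00-fold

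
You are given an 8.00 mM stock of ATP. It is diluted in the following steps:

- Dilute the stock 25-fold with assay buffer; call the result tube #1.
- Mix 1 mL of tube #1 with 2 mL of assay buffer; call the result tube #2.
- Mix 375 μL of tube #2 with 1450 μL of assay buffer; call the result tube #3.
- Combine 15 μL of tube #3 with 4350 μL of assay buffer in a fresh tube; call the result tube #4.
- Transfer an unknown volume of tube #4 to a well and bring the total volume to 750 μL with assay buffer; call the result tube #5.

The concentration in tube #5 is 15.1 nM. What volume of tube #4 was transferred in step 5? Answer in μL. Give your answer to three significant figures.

Step 1: 25-fold → factor 25
Step 2: 1 mL + 2 mL = 3 mL total → factor 3/1 = 3
Step 3: 375 μL + 1450 μL = 1825 μL total → factor 1825/375 = 4.8667
Step 4: 15 μL + 4350 μL = 4365 μL total → factor 4365/15 = 291
Step 5: v brought to 750 μL → factor = 750 μL/v
Product of known-step factors = 1.0622 × 10^5
Overall factor = 8.00 mM / (15.1 nM) = 5.298 × 10^5
Step-5 factor = 5.298 × 10^5 / 1.0622 × 10^5 = 4.988
v = 750 μL / 4.988 = 150 μL

150 μL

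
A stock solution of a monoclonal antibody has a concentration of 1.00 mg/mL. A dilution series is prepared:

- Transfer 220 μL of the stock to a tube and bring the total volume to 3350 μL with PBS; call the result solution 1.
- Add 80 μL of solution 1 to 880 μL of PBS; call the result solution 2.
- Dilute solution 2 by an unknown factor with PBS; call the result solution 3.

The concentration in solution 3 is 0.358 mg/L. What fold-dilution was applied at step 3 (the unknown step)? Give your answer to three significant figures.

Step 1: 220 μL brought to 3350 μL → factor 3350/220 = 15.227
Step 2: 80 μL + 880 μL = 960 μL total → factor 960/80 = 12
Step 3: unknown factor x
Product of known-step factors = 182.73
Overall factor = 1.00 mg/mL / (0.358 mg/L) = 2793.3
x = 2793.3 / 182.73 = 15.3

15.3-fold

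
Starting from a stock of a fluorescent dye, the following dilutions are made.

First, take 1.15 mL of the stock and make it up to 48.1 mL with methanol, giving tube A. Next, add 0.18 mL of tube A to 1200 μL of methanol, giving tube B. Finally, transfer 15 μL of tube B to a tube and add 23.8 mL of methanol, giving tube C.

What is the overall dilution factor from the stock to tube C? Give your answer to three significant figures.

5.09 × 10^5

Step 1: 1.15 mL brought to 48.1 mL → factor 48.1/1.15 = 41.826
Step 2: 0.18 mL + 1200 μL = 1.38 mL total → factor 1.38/0.18 = 7.6667
Step 3: 15 μL + 23.8 mL = 23815 μL total → factor 23815/15 = 1587.7
Overall dilution factor = 41.826 × 7.6667 × 1587.7 = 5.0911 × 10^5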